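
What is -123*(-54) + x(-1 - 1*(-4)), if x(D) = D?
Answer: 6645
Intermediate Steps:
-123*(-54) + x(-1 - 1*(-4)) = -123*(-54) + (-1 - 1*(-4)) = 6642 + (-1 + 4) = 6642 + 3 = 6645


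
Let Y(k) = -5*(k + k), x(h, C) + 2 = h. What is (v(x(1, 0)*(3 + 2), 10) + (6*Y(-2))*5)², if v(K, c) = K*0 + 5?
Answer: 366025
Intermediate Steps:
x(h, C) = -2 + h
Y(k) = -10*k
v(K, c) = 5 (v(K, c) = 0 + 5 = 5)
(v(x(1, 0)*(3 + 2), 10) + (6*Y(-2))*5)² = (5 + (6*(-10*(-2)))*5)² = (5 + (6*20)*5)² = (5 + 120*5)² = (5 + 600)² = 605² = 366025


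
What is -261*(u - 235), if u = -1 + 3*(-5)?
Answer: 65511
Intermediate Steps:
u = -16 (u = -1 - 15 = -16)
-261*(u - 235) = -261*(-16 - 235) = -261*(-251) = 65511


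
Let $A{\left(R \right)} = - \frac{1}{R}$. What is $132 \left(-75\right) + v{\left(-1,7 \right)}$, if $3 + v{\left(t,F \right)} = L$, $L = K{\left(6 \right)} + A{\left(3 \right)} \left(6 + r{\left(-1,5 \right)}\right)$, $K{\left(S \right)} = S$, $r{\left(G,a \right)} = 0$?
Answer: $-9899$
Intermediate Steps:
$L = 4$ ($L = 6 + - \frac{1}{3} \left(6 + 0\right) = 6 + \left(-1\right) \frac{1}{3} \cdot 6 = 6 - 2 = 4$)
$v{\left(t,F \right)} = 1$ ($v{\left(t,F \right)} = -3 + 4 = 1$)
$132 \left(-75\right) + v{\left(-1,7 \right)} = 132 \left(-75\right) + 1 = -9900 + 1 = -9899$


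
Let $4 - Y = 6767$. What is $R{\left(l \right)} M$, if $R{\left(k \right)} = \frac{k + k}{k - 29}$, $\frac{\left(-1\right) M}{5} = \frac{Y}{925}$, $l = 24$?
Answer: $- \frac{324624}{925} \approx -350.94$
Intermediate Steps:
$Y = -6763$ ($Y = 4 - 6767 = -6763$)
$M = \frac{6763}{185}$ ($M = - 5 \left(- \frac{6763}{925}\right) = - 5 \left(\left(-6763\right) \frac{1}{925}\right) = \left(-5\right) \left(- \frac{6763}{925}\right) = \frac{6763}{185} \approx 36.557$)
$R{\left(k \right)} = \frac{2 k}{-29 + k}$
$R{\left(l \right)} M = 2 \cdot 24 \frac{1}{-29 + 24} \cdot \frac{6763}{185} = 2 \cdot 24 \frac{1}{-5} \cdot \frac{6763}{185} = 2 \cdot 24 \left(- \frac{1}{5}\right) \frac{6763}{185} = \left(- \frac{48}{5}\right) \frac{6763}{185} = - \frac{324624}{925}$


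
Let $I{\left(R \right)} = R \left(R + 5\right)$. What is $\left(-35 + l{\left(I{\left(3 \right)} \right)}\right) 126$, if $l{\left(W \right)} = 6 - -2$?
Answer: $-3402$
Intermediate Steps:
$I{\left(R \right)} = R \left(5 + R\right)$
$l{\left(W \right)} = 8$ ($l{\left(W \right)} = 6 + 2 = 8$)
$\left(-35 + l{\left(I{\left(3 \right)} \right)}\right) 126 = \left(-35 + 8\right) 126 = \left(-27\right) 126 = -3402$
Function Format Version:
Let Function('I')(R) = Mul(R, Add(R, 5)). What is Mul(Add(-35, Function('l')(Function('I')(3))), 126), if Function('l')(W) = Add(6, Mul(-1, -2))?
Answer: -3402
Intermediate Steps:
Function('I')(R) = Mul(R, Add(5, R))
Function('l')(W) = 8 (Function('l')(W) = Add(6, 2) = 8)
Mul(Add(-35, Function('l')(Function('I')(3))), 126) = Mul(Add(-35, 8), 126) = Mul(-27, 126) = -3402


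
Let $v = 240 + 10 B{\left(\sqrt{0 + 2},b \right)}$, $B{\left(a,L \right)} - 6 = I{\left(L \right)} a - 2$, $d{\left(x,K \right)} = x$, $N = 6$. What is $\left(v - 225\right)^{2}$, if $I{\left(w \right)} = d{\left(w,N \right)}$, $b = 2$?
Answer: $3825 + 2200 \sqrt{2} \approx 6936.3$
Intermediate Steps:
$I{\left(w \right)} = w$
$B{\left(a,L \right)} = 4 + L a$ ($B{\left(a,L \right)} = 6 + \left(L a - 2\right) = 6 + \left(-2 + L a\right) = 4 + L a$)
$v = 280 + 20 \sqrt{2}$ ($v = 240 + 10 \left(4 + 2 \sqrt{0 + 2}\right) = 240 + 10 \left(4 + 2 \sqrt{2}\right) = 240 + \left(40 + 20 \sqrt{2}\right) = 280 + 20 \sqrt{2} \approx 308.28$)
$\left(v - 225\right)^{2} = \left(\left(280 + 20 \sqrt{2}\right) - 225\right)^{2} = \left(55 + 20 \sqrt{2}\right)^{2}$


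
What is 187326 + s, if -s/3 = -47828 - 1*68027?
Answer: 534891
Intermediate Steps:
s = 347565 (s = -3*(-47828 - 1*68027) = -3*(-47828 - 68027) = -3*(-115855) = 347565)
187326 + s = 187326 + 347565 = 534891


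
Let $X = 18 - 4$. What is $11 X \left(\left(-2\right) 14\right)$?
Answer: $-4312$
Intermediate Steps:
$X = 14$
$11 X \left(\left(-2\right) 14\right) = 11 \cdot 14 \left(\left(-2\right) 14\right) = 154 \left(-28\right) = -4312$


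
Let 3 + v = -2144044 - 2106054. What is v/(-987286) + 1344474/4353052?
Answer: 2478536376977/537213412109 ≈ 4.6137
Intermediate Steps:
v = -4250101 (v = -3 + (-2144044 - 2106054) = -3 - 4250098 = -4250101)
v/(-987286) + 1344474/4353052 = -4250101/(-987286) + 1344474/4353052 = -4250101*(-1/987286) + 1344474*(1/4353052) = 4250101/987286 + 672237/2176526 = 2478536376977/537213412109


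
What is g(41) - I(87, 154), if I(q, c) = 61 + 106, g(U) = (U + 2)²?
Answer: 1682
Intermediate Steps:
g(U) = (2 + U)²
I(q, c) = 167
g(41) - I(87, 154) = (2 + 41)² - 1*167 = 43² - 167 = 1849 - 167 = 1682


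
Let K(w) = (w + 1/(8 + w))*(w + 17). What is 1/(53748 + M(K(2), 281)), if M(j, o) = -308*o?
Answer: -1/32800 ≈ -3.0488e-5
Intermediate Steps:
K(w) = (17 + w)*(w + 1/(8 + w)) (K(w) = (w + 1/(8 + w))*(17 + w) = (17 + w)*(w + 1/(8 + w)))
1/(53748 + M(K(2), 281)) = 1/(53748 - 308*281) = 1/(53748 - 86548) = 1/(-32800) = -1/32800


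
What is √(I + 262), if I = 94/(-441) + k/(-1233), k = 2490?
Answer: √2150128142/2877 ≈ 16.117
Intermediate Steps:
I = -134888/60417 (I = 94/(-441) + 2490/(-1233) = 94*(-1/441) + 2490*(-1/1233) = -94/441 - 830/411 = -134888/60417 ≈ -2.2326)
√(I + 262) = √(-134888/60417 + 262) = √(15694366/60417) = √2150128142/2877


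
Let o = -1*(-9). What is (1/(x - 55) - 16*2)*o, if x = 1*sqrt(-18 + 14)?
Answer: -872847/3029 - 18*I/3029 ≈ -288.16 - 0.0059426*I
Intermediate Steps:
o = 9
x = 2*I (x = 1*sqrt(-4) = 1*(2*I) = 2*I ≈ 2.0*I)
(1/(x - 55) - 16*2)*o = (1/(2*I - 55) - 16*2)*9 = (1/(-55 + 2*I) - 32)*9 = ((-55 - 2*I)/3029 - 32)*9 = (-32 + (-55 - 2*I)/3029)*9 = -288 + 9*(-55 - 2*I)/3029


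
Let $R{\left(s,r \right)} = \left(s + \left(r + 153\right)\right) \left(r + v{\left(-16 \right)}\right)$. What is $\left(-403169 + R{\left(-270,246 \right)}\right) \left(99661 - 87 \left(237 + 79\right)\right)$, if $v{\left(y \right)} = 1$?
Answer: $-26796782714$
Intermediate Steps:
$R{\left(s,r \right)} = \left(1 + r\right) \left(153 + r + s\right)$ ($R{\left(s,r \right)} = \left(s + \left(r + 153\right)\right) \left(r + 1\right) = \left(s + \left(153 + r\right)\right) \left(1 + r\right) = \left(153 + r + s\right) \left(1 + r\right) = \left(1 + r\right) \left(153 + r + s\right)$)
$\left(-403169 + R{\left(-270,246 \right)}\right) \left(99661 - 87 \left(237 + 79\right)\right) = \left(-403169 + \left(153 - 270 + 246^{2} + 154 \cdot 246 + 246 \left(-270\right)\right)\right) \left(99661 - 87 \left(237 + 79\right)\right) = \left(-403169 + \left(153 - 270 + 60516 + 37884 - 66420\right)\right) \left(99661 - 27492\right) = \left(-403169 + 31863\right) \left(99661 - 27492\right) = \left(-371306\right) 72169 = -26796782714$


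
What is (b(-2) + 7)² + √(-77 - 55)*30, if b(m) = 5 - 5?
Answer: 49 + 60*I*√33 ≈ 49.0 + 344.67*I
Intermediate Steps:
b(m) = 0
(b(-2) + 7)² + √(-77 - 55)*30 = (0 + 7)² + √(-77 - 55)*30 = 7² + √(-132)*30 = 49 + (2*I*√33)*30 = 49 + 60*I*√33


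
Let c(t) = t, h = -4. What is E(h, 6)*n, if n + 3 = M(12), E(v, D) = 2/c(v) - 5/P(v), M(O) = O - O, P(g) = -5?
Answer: -3/2 ≈ -1.5000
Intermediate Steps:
M(O) = 0
E(v, D) = 1 + 2/v (E(v, D) = 2/v - 5/(-5) = 2/v - 5*(-⅕) = 2/v + 1 = 1 + 2/v)
n = -3 (n = -3 + 0 = -3)
E(h, 6)*n = ((2 - 4)/(-4))*(-3) = -¼*(-2)*(-3) = (½)*(-3) = -3/2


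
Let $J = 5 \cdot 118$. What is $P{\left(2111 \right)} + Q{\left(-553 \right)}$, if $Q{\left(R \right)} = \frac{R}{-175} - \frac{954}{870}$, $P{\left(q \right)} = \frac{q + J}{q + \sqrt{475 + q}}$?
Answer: $\frac{2159320107}{645791575} - \frac{2701 \sqrt{2586}}{4453735} \approx 3.3128$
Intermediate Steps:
$J = 590$
$P{\left(q \right)} = \frac{590 + q}{q + \sqrt{475 + q}}$ ($P{\left(q \right)} = \frac{q + 590}{q + \sqrt{475 + q}} = \frac{590 + q}{q + \sqrt{475 + q}}$)
$Q{\left(R \right)} = - \frac{159}{145} - \frac{R}{175}$ ($Q{\left(R \right)} = R \left(- \frac{1}{175}\right) - \frac{159}{145} = - \frac{R}{175} - \frac{159}{145} = - \frac{159}{145} - \frac{R}{175}$)
$P{\left(2111 \right)} + Q{\left(-553 \right)} = \frac{590 + 2111}{2111 + \sqrt{475 + 2111}} - - \frac{1496}{725} = \frac{1}{2111 + \sqrt{2586}} \cdot 2701 + \left(- \frac{159}{145} + \frac{79}{25}\right) = \frac{2701}{2111 + \sqrt{2586}} + \frac{1496}{725} = \frac{1496}{725} + \frac{2701}{2111 + \sqrt{2586}}$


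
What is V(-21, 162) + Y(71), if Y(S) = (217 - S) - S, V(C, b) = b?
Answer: 237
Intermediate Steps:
Y(S) = 217 - 2*S
V(-21, 162) + Y(71) = 162 + (217 - 2*71) = 162 + (217 - 142) = 162 + 75 = 237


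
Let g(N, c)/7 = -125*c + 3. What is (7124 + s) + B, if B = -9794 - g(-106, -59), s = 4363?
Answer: -49953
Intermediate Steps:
g(N, c) = 21 - 875*c (g(N, c) = 7*(-125*c + 3) = 7*(3 - 125*c) = 21 - 875*c)
B = -61440 (B = -9794 - (21 - 875*(-59)) = -9794 - (21 + 51625) = -9794 - 1*51646 = -9794 - 51646 = -61440)
(7124 + s) + B = (7124 + 4363) - 61440 = 11487 - 61440 = -49953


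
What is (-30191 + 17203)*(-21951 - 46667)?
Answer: 891210584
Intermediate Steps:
(-30191 + 17203)*(-21951 - 46667) = -12988*(-68618) = 891210584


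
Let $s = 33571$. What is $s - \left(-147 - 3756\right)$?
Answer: $37474$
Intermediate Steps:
$s - \left(-147 - 3756\right) = 33571 - \left(-147 - 3756\right) = 33571 - -3903 = 33571 + 3903 = 37474$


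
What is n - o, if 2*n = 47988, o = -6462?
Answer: 30456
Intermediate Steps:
n = 23994 (n = (½)*47988 = 23994)
n - o = 23994 - 1*(-6462) = 23994 + 6462 = 30456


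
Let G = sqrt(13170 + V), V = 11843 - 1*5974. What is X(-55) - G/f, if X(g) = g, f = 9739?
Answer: -55 - sqrt(19039)/9739 ≈ -55.014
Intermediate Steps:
V = 5869 (V = 11843 - 5974 = 5869)
G = sqrt(19039) (G = sqrt(13170 + 5869) = sqrt(19039) ≈ 137.98)
X(-55) - G/f = -55 - sqrt(19039)/9739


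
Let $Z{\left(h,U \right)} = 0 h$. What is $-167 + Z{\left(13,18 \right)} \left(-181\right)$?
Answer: $-167$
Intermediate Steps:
$Z{\left(h,U \right)} = 0$
$-167 + Z{\left(13,18 \right)} \left(-181\right) = -167 + 0 \left(-181\right) = -167 + 0 = -167$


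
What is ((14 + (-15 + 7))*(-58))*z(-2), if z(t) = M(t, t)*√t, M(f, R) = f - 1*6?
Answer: 2784*I*√2 ≈ 3937.2*I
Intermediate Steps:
M(f, R) = -6 + f (M(f, R) = f - 6 = -6 + f)
z(t) = √t*(-6 + t) (z(t) = (-6 + t)*√t = √t*(-6 + t))
((14 + (-15 + 7))*(-58))*z(-2) = ((14 + (-15 + 7))*(-58))*(√(-2)*(-6 - 2)) = ((14 - 8)*(-58))*((I*√2)*(-8)) = (6*(-58))*(-8*I*√2) = -(-2784)*I*√2 = 2784*I*√2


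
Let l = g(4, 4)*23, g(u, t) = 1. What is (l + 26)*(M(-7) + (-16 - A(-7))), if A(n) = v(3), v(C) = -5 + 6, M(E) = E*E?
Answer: 1568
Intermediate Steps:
M(E) = E**2
v(C) = 1
A(n) = 1
l = 23 (l = 1*23 = 23)
(l + 26)*(M(-7) + (-16 - A(-7))) = (23 + 26)*((-7)**2 + (-16 - 1*1)) = 49*(49 + (-16 - 1)) = 49*(49 - 17) = 49*32 = 1568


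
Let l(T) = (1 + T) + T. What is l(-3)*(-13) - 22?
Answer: 43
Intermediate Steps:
l(T) = 1 + 2*T
l(-3)*(-13) - 22 = (1 + 2*(-3))*(-13) - 22 = (1 - 6)*(-13) - 22 = -5*(-13) - 22 = 65 - 22 = 43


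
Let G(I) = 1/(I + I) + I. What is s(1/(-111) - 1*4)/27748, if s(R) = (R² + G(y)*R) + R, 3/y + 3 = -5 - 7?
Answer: 563993/683766216 ≈ 0.00082483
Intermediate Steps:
y = -⅕ (y = 3/(-3 + (-5 - 7)) = 3/(-3 - 12) = 3/(-15) = 3*(-1/15) = -⅕ ≈ -0.20000)
G(I) = I + 1/(2*I) (G(I) = 1/(2*I) + I = I + 1/(2*I))
s(R) = R² - 17*R/10 (s(R) = (R² + (-⅕ + 1/(2*(-⅕)))*R) + R = (R² + (-⅕ + (½)*(-5))*R) + R = (R² + (-⅕ - 5/2)*R) + R = (R² - 27*R/10) + R = R² - 17*R/10)
s(1/(-111) - 1*4)/27748 = ((1/(-111) - 1*4)*(-17 + 10*(1/(-111) - 1*4))/10)/27748 = ((-1/111 - 4)*(-17 + 10*(-1/111 - 4))/10)*(1/27748) = ((⅒)*(-445/111)*(-17 + 10*(-445/111)))*(1/27748) = ((⅒)*(-445/111)*(-17 - 4450/111))*(1/27748) = ((⅒)*(-445/111)*(-6337/111))*(1/27748) = (563993/24642)*(1/27748) = 563993/683766216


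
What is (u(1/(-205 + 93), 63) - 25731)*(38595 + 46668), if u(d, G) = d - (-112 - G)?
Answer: -244045982799/112 ≈ -2.1790e+9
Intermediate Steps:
u(d, G) = 112 + G + d (u(d, G) = d + (112 + G) = 112 + G + d)
(u(1/(-205 + 93), 63) - 25731)*(38595 + 46668) = ((112 + 63 + 1/(-205 + 93)) - 25731)*(38595 + 46668) = ((112 + 63 + 1/(-112)) - 25731)*85263 = ((112 + 63 - 1/112) - 25731)*85263 = (19599/112 - 25731)*85263 = -2862273/112*85263 = -244045982799/112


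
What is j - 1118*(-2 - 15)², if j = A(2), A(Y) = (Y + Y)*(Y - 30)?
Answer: -323214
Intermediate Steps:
A(Y) = 2*Y*(-30 + Y) (A(Y) = (2*Y)*(-30 + Y) = 2*Y*(-30 + Y))
j = -112 (j = 2*2*(-30 + 2) = 2*2*(-28) = -112)
j - 1118*(-2 - 15)² = -112 - 1118*(-2 - 15)² = -112 - 1118*(-17)² = -112 - 1118*289 = -112 - 323102 = -323214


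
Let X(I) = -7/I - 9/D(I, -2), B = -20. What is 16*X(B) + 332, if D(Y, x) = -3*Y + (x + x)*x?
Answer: 28516/85 ≈ 335.48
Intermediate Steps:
D(Y, x) = -3*Y + 2*x² (D(Y, x) = -3*Y + (2*x)*x = -3*Y + 2*x²)
X(I) = -9/(8 - 3*I) - 7/I (X(I) = -7/I - 9/(-3*I + 2*(-2)²) = -7/I - 9/(-3*I + 2*4) = -7/I - 9/(-3*I + 8) = -7/I - 9/(8 - 3*I) = -9/(8 - 3*I) - 7/I)
16*X(B) + 332 = 16*(4*(14 - 3*(-20))/(-20*(-8 + 3*(-20)))) + 332 = 16*(4*(-1/20)*(14 + 60)/(-8 - 60)) + 332 = 16*(4*(-1/20)*74/(-68)) + 332 = 16*(4*(-1/20)*(-1/68)*74) + 332 = 16*(37/170) + 332 = 296/85 + 332 = 28516/85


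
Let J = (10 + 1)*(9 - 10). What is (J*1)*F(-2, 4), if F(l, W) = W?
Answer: -44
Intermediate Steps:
J = -11 (J = 11*(-1) = -11)
(J*1)*F(-2, 4) = -11*1*4 = -11*4 = -44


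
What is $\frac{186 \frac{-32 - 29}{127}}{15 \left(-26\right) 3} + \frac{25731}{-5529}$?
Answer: $- \frac{208924292}{45641895} \approx -4.5775$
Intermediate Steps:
$\frac{186 \frac{-32 - 29}{127}}{15 \left(-26\right) 3} + \frac{25731}{-5529} = \frac{186 \left(-32 - 29\right) \frac{1}{127}}{\left(-390\right) 3} + 25731 \left(- \frac{1}{5529}\right) = \frac{186 \left(\left(-61\right) \frac{1}{127}\right)}{-1170} - \frac{8577}{1843} = 186 \left(- \frac{61}{127}\right) \left(- \frac{1}{1170}\right) - \frac{8577}{1843} = \left(- \frac{11346}{127}\right) \left(- \frac{1}{1170}\right) - \frac{8577}{1843} = \frac{1891}{24765} - \frac{8577}{1843} = - \frac{208924292}{45641895}$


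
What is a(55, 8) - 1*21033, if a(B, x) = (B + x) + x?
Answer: -20962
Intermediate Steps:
a(B, x) = B + 2*x
a(55, 8) - 1*21033 = (55 + 2*8) - 1*21033 = (55 + 16) - 21033 = 71 - 21033 = -20962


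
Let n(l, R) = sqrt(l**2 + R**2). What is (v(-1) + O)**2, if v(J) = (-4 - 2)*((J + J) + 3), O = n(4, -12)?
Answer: 196 - 48*sqrt(10) ≈ 44.211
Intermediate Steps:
n(l, R) = sqrt(R**2 + l**2)
O = 4*sqrt(10) (O = sqrt((-12)**2 + 4**2) = sqrt(144 + 16) = sqrt(160) = 4*sqrt(10) ≈ 12.649)
v(J) = -18 - 12*J (v(J) = -6*(2*J + 3) = -6*(3 + 2*J) = -18 - 12*J)
(v(-1) + O)**2 = ((-18 - 12*(-1)) + 4*sqrt(10))**2 = ((-18 + 12) + 4*sqrt(10))**2 = (-6 + 4*sqrt(10))**2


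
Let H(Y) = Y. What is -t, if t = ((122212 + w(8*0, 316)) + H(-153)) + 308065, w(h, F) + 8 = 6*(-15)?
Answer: -430026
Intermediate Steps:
w(h, F) = -98 (w(h, F) = -8 + 6*(-15) = -8 - 90 = -98)
t = 430026 (t = ((122212 - 98) - 153) + 308065 = (122114 - 153) + 308065 = 121961 + 308065 = 430026)
-t = -1*430026 = -430026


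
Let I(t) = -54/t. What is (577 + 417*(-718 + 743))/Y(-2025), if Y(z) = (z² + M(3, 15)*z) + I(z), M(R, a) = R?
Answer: 412575/153545626 ≈ 0.0026870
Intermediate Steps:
Y(z) = z² - 54/z + 3*z (Y(z) = (z² + 3*z) - 54/z = z² - 54/z + 3*z)
(577 + 417*(-718 + 743))/Y(-2025) = (577 + 417*(-718 + 743))/(((-54 + (-2025)²*(3 - 2025))/(-2025))) = (577 + 417*25)/((-(-54 + 4100625*(-2022))/2025)) = (577 + 10425)/((-(-54 - 8291463750)/2025)) = 11002/((-1/2025*(-8291463804))) = 11002/(307091252/75) = 11002*(75/307091252) = 412575/153545626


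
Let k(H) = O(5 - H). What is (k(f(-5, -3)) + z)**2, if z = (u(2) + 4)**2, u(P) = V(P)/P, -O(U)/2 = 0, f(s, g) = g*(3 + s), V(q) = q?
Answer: 625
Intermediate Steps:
O(U) = 0 (O(U) = -2*0 = 0)
k(H) = 0
u(P) = 1 (u(P) = P/P = 1)
z = 25 (z = (1 + 4)**2 = 5**2 = 25)
(k(f(-5, -3)) + z)**2 = (0 + 25)**2 = 25**2 = 625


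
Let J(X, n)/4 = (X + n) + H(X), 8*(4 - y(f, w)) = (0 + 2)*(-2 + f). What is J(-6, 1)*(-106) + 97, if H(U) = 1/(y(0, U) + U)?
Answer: 7499/3 ≈ 2499.7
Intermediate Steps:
y(f, w) = 9/2 - f/4 (y(f, w) = 4 - (0 + 2)*(-2 + f)/8 = 4 - (-2 + f)/4 = 4 - (-4 + 2*f)/8 = 4 + (½ - f/4) = 9/2 - f/4)
H(U) = 1/(9/2 + U) (H(U) = 1/((9/2 - ¼*0) + U) = 1/((9/2 + 0) + U) = 1/(9/2 + U))
J(X, n) = 4*X + 4*n + 8/(9 + 2*X) (J(X, n) = 4*((X + n) + 2/(9 + 2*X)) = 4*(X + n + 2/(9 + 2*X)) = 4*X + 4*n + 8/(9 + 2*X))
J(-6, 1)*(-106) + 97 = (4*(2 + (9 + 2*(-6))*(-6 + 1))/(9 + 2*(-6)))*(-106) + 97 = (4*(2 + (9 - 12)*(-5))/(9 - 12))*(-106) + 97 = (4*(2 - 3*(-5))/(-3))*(-106) + 97 = (4*(-⅓)*(2 + 15))*(-106) + 97 = (4*(-⅓)*17)*(-106) + 97 = -68/3*(-106) + 97 = 7208/3 + 97 = 7499/3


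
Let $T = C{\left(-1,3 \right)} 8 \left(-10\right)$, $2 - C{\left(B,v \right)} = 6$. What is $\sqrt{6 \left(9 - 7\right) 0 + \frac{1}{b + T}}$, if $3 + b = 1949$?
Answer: $\frac{\sqrt{2266}}{2266} \approx 0.021007$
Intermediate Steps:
$b = 1946$ ($b = -3 + 1949 = 1946$)
$C{\left(B,v \right)} = -4$ ($C{\left(B,v \right)} = 2 - 6 = -4$)
$T = 320$ ($T = \left(-4\right) 8 \left(-10\right) = \left(-32\right) \left(-10\right) = 320$)
$\sqrt{6 \left(9 - 7\right) 0 + \frac{1}{b + T}} = \sqrt{6 \left(9 - 7\right) 0 + \frac{1}{1946 + 320}} = \sqrt{6 \left(9 - 7\right) 0 + \frac{1}{2266}} = \sqrt{6 \cdot 2 \cdot 0 + \frac{1}{2266}} = \sqrt{12 \cdot 0 + \frac{1}{2266}} = \sqrt{0 + \frac{1}{2266}} = \sqrt{\frac{1}{2266}} = \frac{\sqrt{2266}}{2266}$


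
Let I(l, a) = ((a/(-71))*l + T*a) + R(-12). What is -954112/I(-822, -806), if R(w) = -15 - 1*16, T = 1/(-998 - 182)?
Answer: 39967751680/392163857 ≈ 101.92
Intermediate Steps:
T = -1/1180 (T = 1/(-1180) = -1/1180 ≈ -0.00084746)
R(w) = -31 (R(w) = -15 - 16 = -31)
I(l, a) = -31 - a/1180 - a*l/71 (I(l, a) = ((a/(-71))*l - a/1180) - 31 = ((a*(-1/71))*l - a/1180) - 31 = ((-a/71)*l - a/1180) - 31 = (-a*l/71 - a/1180) - 31 = (-a/1180 - a*l/71) - 31 = -31 - a/1180 - a*l/71)
-954112/I(-822, -806) = -954112/(-31 - 1/1180*(-806) - 1/71*(-806)*(-822)) = -954112/(-31 + 403/590 - 662532/71) = -954112/(-392163857/41890) = -954112*(-41890/392163857) = 39967751680/392163857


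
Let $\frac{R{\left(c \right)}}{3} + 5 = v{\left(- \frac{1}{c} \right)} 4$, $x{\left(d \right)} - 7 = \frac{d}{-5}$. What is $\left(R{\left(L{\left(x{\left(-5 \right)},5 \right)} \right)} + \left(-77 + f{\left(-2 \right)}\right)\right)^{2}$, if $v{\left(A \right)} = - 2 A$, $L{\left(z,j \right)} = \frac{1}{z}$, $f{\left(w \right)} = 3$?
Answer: $10609$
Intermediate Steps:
$x{\left(d \right)} = 7 - \frac{d}{5}$ ($x{\left(d \right)} = 7 + \frac{d}{-5} = 7 + d \left(- \frac{1}{5}\right) = 7 - \frac{d}{5}$)
$R{\left(c \right)} = -15 + \frac{24}{c}$ ($R{\left(c \right)} = -15 + 3 - 2 \left(- \frac{1}{c}\right) 4 = -15 + 3 \frac{2}{c} 4 = -15 + 3 \frac{8}{c} = -15 + \frac{24}{c}$)
$\left(R{\left(L{\left(x{\left(-5 \right)},5 \right)} \right)} + \left(-77 + f{\left(-2 \right)}\right)\right)^{2} = \left(\left(-15 + \frac{24}{\frac{1}{7 - -1}}\right) + \left(-77 + 3\right)\right)^{2} = \left(\left(-15 + \frac{24}{\frac{1}{7 + 1}}\right) - 74\right)^{2} = \left(\left(-15 + \frac{24}{\frac{1}{8}}\right) - 74\right)^{2} = \left(\left(-15 + 24 \frac{1}{\frac{1}{8}}\right) - 74\right)^{2} = \left(\left(-15 + 24 \cdot 8\right) - 74\right)^{2} = \left(\left(-15 + 192\right) - 74\right)^{2} = \left(177 - 74\right)^{2} = 103^{2} = 10609$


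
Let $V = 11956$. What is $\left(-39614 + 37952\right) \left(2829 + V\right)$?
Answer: $-24572670$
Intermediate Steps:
$\left(-39614 + 37952\right) \left(2829 + V\right) = \left(-39614 + 37952\right) \left(2829 + 11956\right) = \left(-1662\right) 14785 = -24572670$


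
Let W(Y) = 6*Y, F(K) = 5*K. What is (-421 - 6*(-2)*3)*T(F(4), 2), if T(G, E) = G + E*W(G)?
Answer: -100100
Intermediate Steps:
T(G, E) = G + 6*E*G (T(G, E) = G + E*(6*G) = G + 6*E*G)
(-421 - 6*(-2)*3)*T(F(4), 2) = (-421 - 6*(-2)*3)*((5*4)*(1 + 6*2)) = (-421 + 12*3)*(20*(1 + 12)) = (-421 + 36)*(20*13) = -385*260 = -100100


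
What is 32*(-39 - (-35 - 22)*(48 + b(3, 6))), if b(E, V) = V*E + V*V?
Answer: 184800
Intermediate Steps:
b(E, V) = V² + E*V (b(E, V) = E*V + V² = V² + E*V)
32*(-39 - (-35 - 22)*(48 + b(3, 6))) = 32*(-39 - (-35 - 22)*(48 + 6*(3 + 6))) = 32*(-39 - (-57)*(48 + 6*9)) = 32*(-39 - (-57)*(48 + 54)) = 32*(-39 - (-57)*102) = 32*(-39 - 1*(-5814)) = 32*(-39 + 5814) = 32*5775 = 184800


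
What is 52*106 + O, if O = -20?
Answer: 5492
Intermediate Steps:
52*106 + O = 52*106 - 20 = 5512 - 20 = 5492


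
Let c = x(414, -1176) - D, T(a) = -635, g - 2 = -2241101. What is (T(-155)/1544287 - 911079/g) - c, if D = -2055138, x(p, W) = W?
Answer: -789839531761776722/384544450157 ≈ -2.0540e+6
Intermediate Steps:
g = -2241099 (g = 2 - 2241101 = -2241099)
c = 2053962 (c = -1176 - 1*(-2055138) = -1176 + 2055138 = 2053962)
(T(-155)/1544287 - 911079/g) - c = (-635/1544287 - 911079/(-2241099)) - 1*2053962 = (-635*1/1544287 - 911079*(-1/2241099)) - 2053962 = (-635/1544287 + 101231/249011) - 2053962 = 156171595312/384544450157 - 2053962 = -789839531761776722/384544450157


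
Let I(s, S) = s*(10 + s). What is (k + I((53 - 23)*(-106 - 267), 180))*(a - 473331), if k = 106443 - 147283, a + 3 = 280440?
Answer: -24123971763840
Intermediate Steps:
a = 280437 (a = -3 + 280440 = 280437)
k = -40840
(k + I((53 - 23)*(-106 - 267), 180))*(a - 473331) = (-40840 + ((53 - 23)*(-106 - 267))*(10 + (53 - 23)*(-106 - 267)))*(280437 - 473331) = (-40840 + (30*(-373))*(10 + 30*(-373)))*(-192894) = (-40840 - 11190*(10 - 11190))*(-192894) = (-40840 - 11190*(-11180))*(-192894) = (-40840 + 125104200)*(-192894) = 125063360*(-192894) = -24123971763840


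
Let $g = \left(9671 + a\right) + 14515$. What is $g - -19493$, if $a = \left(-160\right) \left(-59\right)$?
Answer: $53119$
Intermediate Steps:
$a = 9440$
$g = 33626$ ($g = \left(9671 + 9440\right) + 14515 = 19111 + 14515 = 33626$)
$g - -19493 = 33626 - -19493 = 33626 + 19493 = 53119$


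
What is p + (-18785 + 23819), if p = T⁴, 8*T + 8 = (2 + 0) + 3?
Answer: 20619345/4096 ≈ 5034.0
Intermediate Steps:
T = -3/8 (T = -1 + ((2 + 0) + 3)/8 = -1 + (2 + 3)/8 = -1 + (⅛)*5 = -1 + 5/8 = -3/8 ≈ -0.37500)
p = 81/4096 (p = (-3/8)⁴ = 81/4096 ≈ 0.019775)
p + (-18785 + 23819) = 81/4096 + (-18785 + 23819) = 81/4096 + 5034 = 20619345/4096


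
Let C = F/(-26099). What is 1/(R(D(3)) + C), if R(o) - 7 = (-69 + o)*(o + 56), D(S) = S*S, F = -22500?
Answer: -26099/101580907 ≈ -0.00025693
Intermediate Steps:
D(S) = S²
R(o) = 7 + (-69 + o)*(56 + o) (R(o) = 7 + (-69 + o)*(o + 56) = 7 + (-69 + o)*(56 + o))
C = 22500/26099 (C = -22500/(-26099) = -22500*(-1/26099) = 22500/26099 ≈ 0.86210)
1/(R(D(3)) + C) = 1/((-3857 + (3²)² - 13*3²) + 22500/26099) = 1/((-3857 + 9² - 13*9) + 22500/26099) = 1/((-3857 + 81 - 117) + 22500/26099) = 1/(-3893 + 22500/26099) = 1/(-101580907/26099) = -26099/101580907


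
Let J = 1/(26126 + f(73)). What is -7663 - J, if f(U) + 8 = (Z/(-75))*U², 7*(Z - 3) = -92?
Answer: -107974038392/14090309 ≈ -7663.0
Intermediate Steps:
Z = -71/7 (Z = 3 + (⅐)*(-92) = 3 - 92/7 = -71/7 ≈ -10.143)
f(U) = -8 + 71*U²/525 (f(U) = -8 + (-71/7/(-75))*U² = -8 + (-71/7*(-1/75))*U² = -8 + 71*U²/525)
J = 525/14090309 (J = 1/(26126 + (-8 + (71/525)*73²)) = 1/(26126 + (-8 + (71/525)*5329)) = 1/(26126 + (-8 + 378359/525)) = 1/(26126 + 374159/525) = 1/(14090309/525) = 525/14090309 ≈ 3.7260e-5)
-7663 - J = -7663 - 1*525/14090309 = -7663 - 525/14090309 = -107974038392/14090309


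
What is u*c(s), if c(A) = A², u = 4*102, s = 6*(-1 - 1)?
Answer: 58752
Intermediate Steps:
s = -12 (s = 6*(-2) = -12)
u = 408
u*c(s) = 408*(-12)² = 408*144 = 58752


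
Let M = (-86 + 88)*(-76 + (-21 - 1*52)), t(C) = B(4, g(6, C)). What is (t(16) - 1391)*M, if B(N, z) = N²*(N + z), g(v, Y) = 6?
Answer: 366838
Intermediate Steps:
t(C) = 160 (t(C) = 4²*(4 + 6) = 16*10 = 160)
M = -298 (M = 2*(-76 + (-21 - 52)) = 2*(-76 - 73) = 2*(-149) = -298)
(t(16) - 1391)*M = (160 - 1391)*(-298) = -1231*(-298) = 366838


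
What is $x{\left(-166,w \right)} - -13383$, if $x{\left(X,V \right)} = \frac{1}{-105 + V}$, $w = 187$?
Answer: $\frac{1097407}{82} \approx 13383.0$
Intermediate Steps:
$x{\left(-166,w \right)} - -13383 = \frac{1}{-105 + 187} - -13383 = \frac{1}{82} + 13383 = \frac{1097407}{82}$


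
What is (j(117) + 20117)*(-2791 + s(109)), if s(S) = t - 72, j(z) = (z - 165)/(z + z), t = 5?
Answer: -2242258190/39 ≈ -5.7494e+7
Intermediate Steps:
j(z) = (-165 + z)/(2*z) (j(z) = (-165 + z)/((2*z)) = (-165 + z)*(1/(2*z)) = (-165 + z)/(2*z))
s(S) = -67 (s(S) = 5 - 72 = -67)
(j(117) + 20117)*(-2791 + s(109)) = ((½)*(-165 + 117)/117 + 20117)*(-2791 - 67) = ((½)*(1/117)*(-48) + 20117)*(-2858) = (-8/39 + 20117)*(-2858) = (784555/39)*(-2858) = -2242258190/39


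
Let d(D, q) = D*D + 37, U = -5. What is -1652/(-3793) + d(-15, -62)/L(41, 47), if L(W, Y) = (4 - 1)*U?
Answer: -968986/56895 ≈ -17.031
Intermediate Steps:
d(D, q) = 37 + D² (d(D, q) = D² + 37 = 37 + D²)
L(W, Y) = -15 (L(W, Y) = (4 - 1)*(-5) = 3*(-5) = -15)
-1652/(-3793) + d(-15, -62)/L(41, 47) = -1652/(-3793) + (37 + (-15)²)/(-15) = -1652*(-1/3793) + (37 + 225)*(-1/15) = 1652/3793 + 262*(-1/15) = 1652/3793 - 262/15 = -968986/56895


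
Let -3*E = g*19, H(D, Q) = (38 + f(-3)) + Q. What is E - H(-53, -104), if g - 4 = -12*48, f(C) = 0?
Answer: 11066/3 ≈ 3688.7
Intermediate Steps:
g = -572 (g = 4 - 12*48 = 4 - 576 = -572)
H(D, Q) = 38 + Q (H(D, Q) = (38 + 0) + Q = 38 + Q)
E = 10868/3 (E = -(-572)*19/3 = -⅓*(-10868) = 10868/3 ≈ 3622.7)
E - H(-53, -104) = 10868/3 - (38 - 104) = 10868/3 - 1*(-66) = 10868/3 + 66 = 11066/3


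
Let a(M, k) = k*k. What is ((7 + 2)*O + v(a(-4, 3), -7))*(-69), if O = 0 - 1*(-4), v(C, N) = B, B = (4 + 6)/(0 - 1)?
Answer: -1794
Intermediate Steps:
a(M, k) = k²
B = -10 (B = 10/(-1) = 10*(-1) = -10)
v(C, N) = -10
O = 4 (O = 0 + 4 = 4)
((7 + 2)*O + v(a(-4, 3), -7))*(-69) = ((7 + 2)*4 - 10)*(-69) = (9*4 - 10)*(-69) = (36 - 10)*(-69) = 26*(-69) = -1794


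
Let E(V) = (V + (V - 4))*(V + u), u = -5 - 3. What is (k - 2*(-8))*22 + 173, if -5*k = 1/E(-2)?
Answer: 104989/200 ≈ 524.95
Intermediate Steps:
u = -8
E(V) = (-8 + V)*(-4 + 2*V) (E(V) = (V + (V - 4))*(V - 8) = (V + (-4 + V))*(-8 + V) = (-4 + 2*V)*(-8 + V) = (-8 + V)*(-4 + 2*V))
k = -1/400 (k = -1/(5*(32 - 20*(-2) + 2*(-2)²)) = -1/(5*(32 + 40 + 2*4)) = -1/(5*(32 + 40 + 8)) = -⅕/80 = -⅕*1/80 = -1/400 ≈ -0.0025000)
(k - 2*(-8))*22 + 173 = (-1/400 - 2*(-8))*22 + 173 = (-1/400 + 16)*22 + 173 = (6399/400)*22 + 173 = 70389/200 + 173 = 104989/200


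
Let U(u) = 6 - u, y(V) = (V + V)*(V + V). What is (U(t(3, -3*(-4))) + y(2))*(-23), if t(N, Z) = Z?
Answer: -230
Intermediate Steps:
y(V) = 4*V**2 (y(V) = (2*V)*(2*V) = 4*V**2)
(U(t(3, -3*(-4))) + y(2))*(-23) = ((6 - (-3)*(-4)) + 4*2**2)*(-23) = ((6 - 1*12) + 4*4)*(-23) = ((6 - 12) + 16)*(-23) = (-6 + 16)*(-23) = 10*(-23) = -230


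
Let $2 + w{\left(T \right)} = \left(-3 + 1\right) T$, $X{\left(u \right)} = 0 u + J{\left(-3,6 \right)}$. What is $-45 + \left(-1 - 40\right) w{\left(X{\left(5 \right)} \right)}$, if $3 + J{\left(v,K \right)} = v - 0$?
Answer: $-455$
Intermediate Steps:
$J{\left(v,K \right)} = -3 + v$ ($J{\left(v,K \right)} = -3 + \left(v - 0\right) = -3 + \left(v + 0\right) = -3 + v$)
$X{\left(u \right)} = -6$ ($X{\left(u \right)} = 0 u - 6 = 0 - 6 = -6$)
$w{\left(T \right)} = -2 - 2 T$ ($w{\left(T \right)} = -2 + \left(-3 + 1\right) T = -2 - 2 T$)
$-45 + \left(-1 - 40\right) w{\left(X{\left(5 \right)} \right)} = -45 + \left(-1 - 40\right) \left(-2 - -12\right) = -45 - 41 \left(-2 + 12\right) = -45 - 410 = -455$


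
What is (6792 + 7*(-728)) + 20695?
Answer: 22391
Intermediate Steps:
(6792 + 7*(-728)) + 20695 = (6792 - 5096) + 20695 = 1696 + 20695 = 22391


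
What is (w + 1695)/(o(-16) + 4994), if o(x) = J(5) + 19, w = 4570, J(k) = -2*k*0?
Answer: 6265/5013 ≈ 1.2498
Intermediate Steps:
J(k) = 0
o(x) = 19 (o(x) = 0 + 19 = 19)
(w + 1695)/(o(-16) + 4994) = (4570 + 1695)/(19 + 4994) = 6265/5013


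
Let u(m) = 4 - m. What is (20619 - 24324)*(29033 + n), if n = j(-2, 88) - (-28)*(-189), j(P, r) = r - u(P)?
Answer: -88264215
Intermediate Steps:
j(P, r) = -4 + P + r (j(P, r) = r - (4 - P) = r + (-4 + P) = -4 + P + r)
n = -5210 (n = (-4 - 2 + 88) - (-28)*(-189) = 82 - 1*5292 = 82 - 5292 = -5210)
(20619 - 24324)*(29033 + n) = (20619 - 24324)*(29033 - 5210) = -3705*23823 = -88264215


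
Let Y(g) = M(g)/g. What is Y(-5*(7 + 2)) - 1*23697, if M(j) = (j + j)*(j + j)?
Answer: -23877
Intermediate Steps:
M(j) = 4*j² (M(j) = (2*j)*(2*j) = 4*j²)
Y(g) = 4*g (Y(g) = (4*g²)/g = 4*g)
Y(-5*(7 + 2)) - 1*23697 = 4*(-5*(7 + 2)) - 1*23697 = 4*(-5*9) - 23697 = 4*(-45) - 23697 = -180 - 23697 = -23877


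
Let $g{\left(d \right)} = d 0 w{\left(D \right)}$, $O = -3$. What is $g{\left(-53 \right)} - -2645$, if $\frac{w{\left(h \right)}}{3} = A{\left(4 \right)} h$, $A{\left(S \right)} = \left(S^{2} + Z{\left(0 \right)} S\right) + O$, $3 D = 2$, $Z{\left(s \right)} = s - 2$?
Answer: $2645$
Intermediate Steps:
$Z{\left(s \right)} = -2 + s$
$D = \frac{2}{3}$ ($D = \frac{1}{3} \cdot 2 = \frac{2}{3} \approx 0.66667$)
$A{\left(S \right)} = -3 + S^{2} - 2 S$ ($A{\left(S \right)} = \left(S^{2} + \left(-2 + 0\right) S\right) - 3 = \left(S^{2} - 2 S\right) - 3 = -3 + S^{2} - 2 S$)
$w{\left(h \right)} = 15 h$ ($w{\left(h \right)} = 3 \left(-3 + 4^{2} - 8\right) h = 3 \left(-3 + 16 - 8\right) h = 3 \cdot 5 h = 15 h$)
$g{\left(d \right)} = 0$ ($g{\left(d \right)} = d 0 \cdot 15 \cdot \frac{2}{3} = 0 \cdot 10 = 0$)
$g{\left(-53 \right)} - -2645 = 0 - -2645 = 0 + 2645 = 2645$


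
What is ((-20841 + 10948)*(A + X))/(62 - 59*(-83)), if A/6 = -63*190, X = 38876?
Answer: 11238448/171 ≈ 65722.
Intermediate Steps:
A = -71820 (A = 6*(-63*190) = 6*(-11970) = -71820)
((-20841 + 10948)*(A + X))/(62 - 59*(-83)) = ((-20841 + 10948)*(-71820 + 38876))/(62 - 59*(-83)) = (-9893*(-32944))/(62 + 4897) = 325914992/4959 = 325914992*(1/4959) = 11238448/171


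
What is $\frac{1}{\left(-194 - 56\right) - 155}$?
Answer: $- \frac{1}{405} \approx -0.0024691$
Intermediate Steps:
$\frac{1}{\left(-194 - 56\right) - 155} = \frac{1}{-250 - 155} = \frac{1}{-405} = - \frac{1}{405}$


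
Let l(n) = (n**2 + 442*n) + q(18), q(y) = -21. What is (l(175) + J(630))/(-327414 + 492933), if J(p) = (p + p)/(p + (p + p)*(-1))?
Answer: 35984/55173 ≈ 0.65220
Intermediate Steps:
l(n) = -21 + n**2 + 442*n (l(n) = (n**2 + 442*n) - 21 = -21 + n**2 + 442*n)
J(p) = -2 (J(p) = (2*p)/(p + (2*p)*(-1)) = (2*p)/(p - 2*p) = (2*p)/((-p)) = (2*p)*(-1/p) = -2)
(l(175) + J(630))/(-327414 + 492933) = ((-21 + 175**2 + 442*175) - 2)/(-327414 + 492933) = ((-21 + 30625 + 77350) - 2)/165519 = (107954 - 2)*(1/165519) = 107952*(1/165519) = 35984/55173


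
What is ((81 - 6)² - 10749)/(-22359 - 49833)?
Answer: 427/6016 ≈ 0.070977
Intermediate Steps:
((81 - 6)² - 10749)/(-22359 - 49833) = (75² - 10749)/(-72192) = (5625 - 10749)*(-1/72192) = -5124*(-1/72192) = 427/6016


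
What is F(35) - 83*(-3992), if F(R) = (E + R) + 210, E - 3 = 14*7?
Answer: 331682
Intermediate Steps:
E = 101 (E = 3 + 14*7 = 3 + 98 = 101)
F(R) = 311 + R (F(R) = (101 + R) + 210 = 311 + R)
F(35) - 83*(-3992) = (311 + 35) - 83*(-3992) = 346 - 1*(-331336) = 346 + 331336 = 331682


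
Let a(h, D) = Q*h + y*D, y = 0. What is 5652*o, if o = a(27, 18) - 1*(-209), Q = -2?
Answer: 876060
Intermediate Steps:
a(h, D) = -2*h (a(h, D) = -2*h + 0*D = -2*h + 0 = -2*h)
o = 155 (o = -2*27 - 1*(-209) = -54 + 209 = 155)
5652*o = 5652*155 = 876060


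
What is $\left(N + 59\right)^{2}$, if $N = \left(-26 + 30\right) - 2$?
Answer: $3721$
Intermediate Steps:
$N = 2$ ($N = 4 - 2 = 2$)
$\left(N + 59\right)^{2} = \left(2 + 59\right)^{2} = 61^{2} = 3721$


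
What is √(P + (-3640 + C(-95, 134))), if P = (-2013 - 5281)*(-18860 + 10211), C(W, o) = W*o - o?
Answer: √63069302 ≈ 7941.6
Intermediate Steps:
C(W, o) = -o + W*o
P = 63085806 (P = -7294*(-8649) = 63085806)
√(P + (-3640 + C(-95, 134))) = √(63085806 + (-3640 + 134*(-1 - 95))) = √(63085806 + (-3640 + 134*(-96))) = √(63085806 + (-3640 - 12864)) = √(63085806 - 16504) = √63069302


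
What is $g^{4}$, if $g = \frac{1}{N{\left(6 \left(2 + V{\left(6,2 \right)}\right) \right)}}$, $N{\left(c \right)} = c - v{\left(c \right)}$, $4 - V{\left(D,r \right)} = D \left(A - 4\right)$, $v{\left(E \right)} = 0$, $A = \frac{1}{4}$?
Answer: $\frac{1}{855036081} \approx 1.1695 \cdot 10^{-9}$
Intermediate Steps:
$A = \frac{1}{4} \approx 0.25$
$V{\left(D,r \right)} = 4 + \frac{15 D}{4}$ ($V{\left(D,r \right)} = 4 - D \left(\frac{1}{4} - 4\right) = 4 - D \left(- \frac{15}{4}\right) = 4 - - \frac{15 D}{4} = 4 + \frac{15 D}{4}$)
$N{\left(c \right)} = c$ ($N{\left(c \right)} = c - 0 = c + 0 = c$)
$g = \frac{1}{171}$ ($g = \frac{1}{6 \left(2 + \left(4 + \frac{15}{4} \cdot 6\right)\right)} = \frac{1}{6 \left(2 + \left(4 + \frac{45}{2}\right)\right)} = \frac{1}{6 \left(2 + \frac{53}{2}\right)} = \frac{1}{6 \cdot \frac{57}{2}} = \frac{1}{171} \approx 0.005848$)
$g^{4} = \left(\frac{1}{171}\right)^{4} = \frac{1}{855036081}$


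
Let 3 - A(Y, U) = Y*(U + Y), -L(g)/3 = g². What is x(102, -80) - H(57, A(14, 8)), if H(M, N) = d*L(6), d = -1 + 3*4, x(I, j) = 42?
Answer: 1230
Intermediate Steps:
L(g) = -3*g²
d = 11 (d = -1 + 12 = 11)
A(Y, U) = 3 - Y*(U + Y)
H(M, N) = -1188 (H(M, N) = 11*(-3*6²) = 11*(-3*36) = 11*(-108) = -1188)
x(102, -80) - H(57, A(14, 8)) = 42 - 1*(-1188) = 42 + 1188 = 1230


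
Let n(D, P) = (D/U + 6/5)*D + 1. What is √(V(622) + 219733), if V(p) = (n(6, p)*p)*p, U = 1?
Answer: √433000145/5 ≈ 4161.7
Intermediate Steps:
n(D, P) = 1 + D*(6/5 + D) (n(D, P) = (D/1 + 6/5)*D + 1 = (D*1 + 6*(⅕))*D + 1 = (D + 6/5)*D + 1 = (6/5 + D)*D + 1 = D*(6/5 + D) + 1 = 1 + D*(6/5 + D))
V(p) = 221*p²/5 (V(p) = ((1 + 6² + (6/5)*6)*p)*p = ((1 + 36 + 36/5)*p)*p = (221*p/5)*p = 221*p²/5)
√(V(622) + 219733) = √((221/5)*622² + 219733) = √((221/5)*386884 + 219733) = √(85501364/5 + 219733) = √(86600029/5) = √433000145/5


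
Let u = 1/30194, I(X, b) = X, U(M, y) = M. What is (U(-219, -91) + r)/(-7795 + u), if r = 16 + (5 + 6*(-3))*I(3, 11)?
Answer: 7306948/235362229 ≈ 0.031046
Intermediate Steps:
u = 1/30194 ≈ 3.3119e-5
r = -23 (r = 16 + (5 + 6*(-3))*3 = 16 + (5 - 18)*3 = 16 - 13*3 = 16 - 39 = -23)
(U(-219, -91) + r)/(-7795 + u) = (-219 - 23)/(-7795 + 1/30194) = -242/(-235362229/30194) = -242*(-30194/235362229) = 7306948/235362229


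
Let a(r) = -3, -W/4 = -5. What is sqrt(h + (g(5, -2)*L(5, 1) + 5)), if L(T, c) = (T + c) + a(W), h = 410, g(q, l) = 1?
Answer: sqrt(418) ≈ 20.445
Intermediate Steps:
W = 20 (W = -4*(-5) = 20)
L(T, c) = -3 + T + c (L(T, c) = (T + c) - 3 = -3 + T + c)
sqrt(h + (g(5, -2)*L(5, 1) + 5)) = sqrt(410 + (1*(-3 + 5 + 1) + 5)) = sqrt(410 + (1*3 + 5)) = sqrt(410 + (3 + 5)) = sqrt(410 + 8) = sqrt(418)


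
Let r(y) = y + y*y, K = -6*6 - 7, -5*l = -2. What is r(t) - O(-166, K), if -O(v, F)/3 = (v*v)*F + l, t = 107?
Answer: -17715834/5 ≈ -3.5432e+6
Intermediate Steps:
l = ⅖ (l = -⅕*(-2) = ⅖ ≈ 0.40000)
K = -43 (K = -36 - 7 = -43)
r(y) = y + y²
O(v, F) = -6/5 - 3*F*v² (O(v, F) = -3*((v*v)*F + ⅖) = -3*(v²*F + ⅖) = -3*(F*v² + ⅖) = -3*(⅖ + F*v²) = -6/5 - 3*F*v²)
r(t) - O(-166, K) = 107*(1 + 107) - (-6/5 - 3*(-43)*(-166)²) = 107*108 - (-6/5 - 3*(-43)*27556) = 11556 - (-6/5 + 3554724) = 11556 - 1*17773614/5 = 11556 - 17773614/5 = -17715834/5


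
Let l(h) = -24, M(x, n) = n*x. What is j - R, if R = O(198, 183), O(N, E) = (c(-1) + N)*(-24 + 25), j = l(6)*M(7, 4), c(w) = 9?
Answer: -879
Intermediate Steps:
j = -672 (j = -96*7 = -24*28 = -672)
O(N, E) = 9 + N (O(N, E) = (9 + N)*(-24 + 25) = (9 + N)*1 = 9 + N)
R = 207 (R = 9 + 198 = 207)
j - R = -672 - 1*207 = -672 - 207 = -879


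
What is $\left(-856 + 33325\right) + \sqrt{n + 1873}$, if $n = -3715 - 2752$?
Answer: $32469 + i \sqrt{4594} \approx 32469.0 + 67.779 i$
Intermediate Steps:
$n = -6467$ ($n = -3715 - 2752 = -6467$)
$\left(-856 + 33325\right) + \sqrt{n + 1873} = \left(-856 + 33325\right) + \sqrt{-6467 + 1873} = 32469 + \sqrt{-4594} = 32469 + i \sqrt{4594}$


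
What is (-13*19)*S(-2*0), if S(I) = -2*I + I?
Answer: 0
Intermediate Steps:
S(I) = -I
(-13*19)*S(-2*0) = (-13*19)*(-(-2)*0) = -(-247)*0 = -247*0 = 0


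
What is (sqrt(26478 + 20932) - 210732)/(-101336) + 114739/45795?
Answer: 5319415811/1160170530 - sqrt(47410)/101336 ≈ 4.5829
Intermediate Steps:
(sqrt(26478 + 20932) - 210732)/(-101336) + 114739/45795 = (sqrt(47410) - 210732)*(-1/101336) + 114739*(1/45795) = (-210732 + sqrt(47410))*(-1/101336) + 114739/45795 = (52683/25334 - sqrt(47410)/101336) + 114739/45795 = 5319415811/1160170530 - sqrt(47410)/101336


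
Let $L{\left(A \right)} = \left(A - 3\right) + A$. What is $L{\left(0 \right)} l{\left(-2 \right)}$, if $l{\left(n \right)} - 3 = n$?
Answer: $-3$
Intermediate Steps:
$l{\left(n \right)} = 3 + n$
$L{\left(A \right)} = -3 + 2 A$ ($L{\left(A \right)} = \left(-3 + A\right) + A = -3 + 2 A$)
$L{\left(0 \right)} l{\left(-2 \right)} = \left(-3 + 2 \cdot 0\right) \left(3 - 2\right) = \left(-3 + 0\right) 1 = \left(-3\right) 1 = -3$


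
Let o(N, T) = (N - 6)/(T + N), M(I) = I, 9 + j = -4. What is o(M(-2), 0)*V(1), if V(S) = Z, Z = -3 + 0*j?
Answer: -12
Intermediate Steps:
j = -13 (j = -9 - 4 = -13)
Z = -3 (Z = -3 + 0*(-13) = -3 + 0 = -3)
o(N, T) = (-6 + N)/(N + T)
V(S) = -3
o(M(-2), 0)*V(1) = ((-6 - 2)/(-2 + 0))*(-3) = (-8/(-2))*(-3) = -½*(-8)*(-3) = 4*(-3) = -12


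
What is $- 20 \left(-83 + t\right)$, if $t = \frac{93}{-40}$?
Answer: $\frac{3413}{2} \approx 1706.5$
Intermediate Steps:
$t = - \frac{93}{40}$ ($t = 93 \left(- \frac{1}{40}\right) = - \frac{93}{40} \approx -2.325$)
$- 20 \left(-83 + t\right) = - 20 \left(-83 - \frac{93}{40}\right) = \left(-20\right) \left(- \frac{3413}{40}\right) = \frac{3413}{2}$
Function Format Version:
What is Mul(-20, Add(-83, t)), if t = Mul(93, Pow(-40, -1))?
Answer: Rational(3413, 2) ≈ 1706.5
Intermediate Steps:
t = Rational(-93, 40) (t = Mul(93, Rational(-1, 40)) = Rational(-93, 40) ≈ -2.3250)
Mul(-20, Add(-83, t)) = Mul(-20, Add(-83, Rational(-93, 40))) = Mul(-20, Rational(-3413, 40)) = Rational(3413, 2)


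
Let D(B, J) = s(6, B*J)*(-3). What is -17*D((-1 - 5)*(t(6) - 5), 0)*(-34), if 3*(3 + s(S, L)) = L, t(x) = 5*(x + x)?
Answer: 5202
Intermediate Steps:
t(x) = 10*x (t(x) = 5*(2*x) = 10*x)
s(S, L) = -3 + L/3
D(B, J) = 9 - B*J (D(B, J) = (-3 + (B*J)/3)*(-3) = (-3 + B*J/3)*(-3) = 9 - B*J)
-17*D((-1 - 5)*(t(6) - 5), 0)*(-34) = -17*(9 - 1*(-1 - 5)*(10*6 - 5)*0)*(-34) = -17*(9 - 1*(-6*(60 - 5))*0)*(-34) = -17*(9 - 1*(-6*55)*0)*(-34) = -17*(9 - 1*(-330)*0)*(-34) = -17*(9 + 0)*(-34) = -17*9*(-34) = -153*(-34) = 5202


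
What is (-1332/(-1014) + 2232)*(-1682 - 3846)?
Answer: -2086433040/169 ≈ -1.2346e+7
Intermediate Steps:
(-1332/(-1014) + 2232)*(-1682 - 3846) = (-1332*(-1/1014) + 2232)*(-5528) = (222/169 + 2232)*(-5528) = (377430/169)*(-5528) = -2086433040/169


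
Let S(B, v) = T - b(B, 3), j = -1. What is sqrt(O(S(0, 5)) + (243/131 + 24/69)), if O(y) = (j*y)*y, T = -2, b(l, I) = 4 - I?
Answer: 64*I*sqrt(15065)/3013 ≈ 2.6071*I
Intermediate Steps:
S(B, v) = -3 (S(B, v) = -2 - (4 - 1*3) = -2 - (4 - 3) = -2 - 1*1 = -2 - 1 = -3)
O(y) = -y**2 (O(y) = (-y)*y = -y**2)
sqrt(O(S(0, 5)) + (243/131 + 24/69)) = sqrt(-1*(-3)**2 + (243/131 + 24/69)) = sqrt(-1*9 + (243*(1/131) + 24*(1/69))) = sqrt(-9 + (243/131 + 8/23)) = sqrt(-9 + 6637/3013) = sqrt(-20480/3013) = 64*I*sqrt(15065)/3013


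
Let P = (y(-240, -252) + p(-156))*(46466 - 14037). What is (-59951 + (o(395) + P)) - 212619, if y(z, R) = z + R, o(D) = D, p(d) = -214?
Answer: -23167049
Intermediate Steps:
y(z, R) = R + z
P = -22894874 (P = ((-252 - 240) - 214)*(46466 - 14037) = (-492 - 214)*32429 = -706*32429 = -22894874)
(-59951 + (o(395) + P)) - 212619 = (-59951 + (395 - 22894874)) - 212619 = (-59951 - 22894479) - 212619 = -22954430 - 212619 = -23167049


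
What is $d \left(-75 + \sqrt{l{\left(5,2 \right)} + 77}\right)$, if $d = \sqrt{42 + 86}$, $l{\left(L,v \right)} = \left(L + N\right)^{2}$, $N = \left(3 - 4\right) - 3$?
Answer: $8 \sqrt{2} \left(-75 + \sqrt{78}\right) \approx -748.61$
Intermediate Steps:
$N = -4$ ($N = -1 - 3 = -4$)
$l{\left(L,v \right)} = \left(-4 + L\right)^{2}$ ($l{\left(L,v \right)} = \left(L - 4\right)^{2} = \left(-4 + L\right)^{2}$)
$d = 8 \sqrt{2}$ ($d = \sqrt{128} = 8 \sqrt{2} \approx 11.314$)
$d \left(-75 + \sqrt{l{\left(5,2 \right)} + 77}\right) = 8 \sqrt{2} \left(-75 + \sqrt{\left(-4 + 5\right)^{2} + 77}\right) = 8 \sqrt{2} \left(-75 + \sqrt{1^{2} + 77}\right) = 8 \sqrt{2} \left(-75 + \sqrt{1 + 77}\right) = 8 \sqrt{2} \left(-75 + \sqrt{78}\right)$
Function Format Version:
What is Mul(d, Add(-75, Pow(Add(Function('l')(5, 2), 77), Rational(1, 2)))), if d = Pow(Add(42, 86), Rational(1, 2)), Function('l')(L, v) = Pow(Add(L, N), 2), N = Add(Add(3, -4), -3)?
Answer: Mul(8, Pow(2, Rational(1, 2)), Add(-75, Pow(78, Rational(1, 2)))) ≈ -748.61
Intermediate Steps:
N = -4 (N = Add(-1, -3) = -4)
Function('l')(L, v) = Pow(Add(-4, L), 2) (Function('l')(L, v) = Pow(Add(L, -4), 2) = Pow(Add(-4, L), 2))
d = Mul(8, Pow(2, Rational(1, 2))) (d = Pow(128, Rational(1, 2)) = Mul(8, Pow(2, Rational(1, 2))) ≈ 11.314)
Mul(d, Add(-75, Pow(Add(Function('l')(5, 2), 77), Rational(1, 2)))) = Mul(Mul(8, Pow(2, Rational(1, 2))), Add(-75, Pow(Add(Pow(Add(-4, 5), 2), 77), Rational(1, 2)))) = Mul(Mul(8, Pow(2, Rational(1, 2))), Add(-75, Pow(Add(Pow(1, 2), 77), Rational(1, 2)))) = Mul(Mul(8, Pow(2, Rational(1, 2))), Add(-75, Pow(Add(1, 77), Rational(1, 2)))) = Mul(Mul(8, Pow(2, Rational(1, 2))), Add(-75, Pow(78, Rational(1, 2)))) = Mul(8, Pow(2, Rational(1, 2)), Add(-75, Pow(78, Rational(1, 2))))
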